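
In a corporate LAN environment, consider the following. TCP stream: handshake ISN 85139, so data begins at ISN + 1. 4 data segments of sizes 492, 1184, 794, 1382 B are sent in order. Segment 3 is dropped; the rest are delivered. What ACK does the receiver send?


SYN uses sequence number 85139; first data byte = ISN + 1 = 85140.
Segment 1: SEQ = 85140, len = 492 B, covers [85140, 85631]
Segment 2: SEQ = 85632, len = 1184 B, covers [85632, 86815]
Segment 3: SEQ = 86816, len = 794 B, covers [86816, 87609] [LOST]
Segment 4: SEQ = 87610, len = 1382 B, covers [87610, 88991]
In-order data received: bytes [85140, 86815] (segments 1..2).
Segment 3 missing -> gap begins at byte 86816; later segments buffered out of order.
Cumulative ACK = next expected in-order byte = 85140 + 492 + 1184 = 86816

86816


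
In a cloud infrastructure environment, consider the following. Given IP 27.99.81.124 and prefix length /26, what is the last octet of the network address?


Given: IP = 27.99.81.124, prefix = /26
Subnet mask = 255.255.255.192
Last octet of IP: 124
Last octet of mask: 192
Network last octet = 124 AND 192 = 64

64


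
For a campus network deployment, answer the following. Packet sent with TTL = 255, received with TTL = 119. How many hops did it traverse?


Given: initial TTL = 255, received TTL = 119
Hops = initial TTL - received TTL
Hops = 255 - 119 = 136

136


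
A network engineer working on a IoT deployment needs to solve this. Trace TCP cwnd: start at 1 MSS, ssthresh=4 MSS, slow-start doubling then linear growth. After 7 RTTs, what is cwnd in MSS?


RTT 0: cwnd = 1 MSS (initial)
RTT 1: cwnd = 2 MSS (slow start, doubled)
RTT 2: cwnd = 4 MSS (slow start, doubled)
RTT 3: cwnd = 5 MSS (congestion avoidance, +1)
RTT 4: cwnd = 6 MSS (congestion avoidance, +1)
RTT 5: cwnd = 7 MSS (congestion avoidance, +1)
RTT 6: cwnd = 8 MSS (congestion avoidance, +1)
RTT 7: cwnd = 9 MSS (congestion avoidance, +1)

9


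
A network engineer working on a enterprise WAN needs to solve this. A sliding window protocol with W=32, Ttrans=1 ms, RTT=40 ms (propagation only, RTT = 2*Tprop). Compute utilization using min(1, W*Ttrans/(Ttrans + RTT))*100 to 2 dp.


Given: W = 32, Ttrans = 1 ms, RTT = 40 ms (= 2 * Tprop, Tprop = 20 ms)
Cycle time = Ttrans + RTT = 1 + 40 = 41 ms (first packet sent until its ACK returns)
W * Ttrans = 32 * 1 = 32 ms of sending per cycle
W * Ttrans / (Ttrans + RTT) = 32 / 41 = 0.780488
U = min(1, 0.780488) = 0.780488
U% = 78.05%

78.05


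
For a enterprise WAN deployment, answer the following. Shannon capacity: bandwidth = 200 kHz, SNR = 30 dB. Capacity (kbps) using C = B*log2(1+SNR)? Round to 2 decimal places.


Given: B = 200 kHz, SNR = 30 dB
SNR linear = 10^(30/10) = 1000
1 + SNR = 1001
log2(1001) = 9.9672262588
C = 200 * 1000 * 9.9672262588 = 1993445.2518 bps
C = 1993.445252 kbps -> 1993.45 kbps (2 dp)

1993.45


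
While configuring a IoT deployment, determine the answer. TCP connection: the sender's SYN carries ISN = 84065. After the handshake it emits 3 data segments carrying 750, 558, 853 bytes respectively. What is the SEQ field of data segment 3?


The SYN occupies sequence number ISN = 84065, so the first data byte is ISN + 1 = 84066.
SEQ of data segment i = (ISN + 1) + sum of payload sizes of segments 1..i-1.
Segment 1: SEQ = 84066, payload = 750 bytes
Segment 2: SEQ = 84816, payload = 558 bytes
Segment 3: SEQ = 85374, payload = 853 bytes
SEQ of segment 3 = 84066 + 750 + 558 = 85374

85374


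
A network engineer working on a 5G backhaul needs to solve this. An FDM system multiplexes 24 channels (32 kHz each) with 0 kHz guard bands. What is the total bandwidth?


Given: 24 channels, 32 kHz each, guard = 0 kHz
Channel bandwidth = 24 * 32 = 768 kHz
Guard bands = 23 gaps * 0 kHz = 0 kHz
Total = 768 + 0 = 768 kHz

768


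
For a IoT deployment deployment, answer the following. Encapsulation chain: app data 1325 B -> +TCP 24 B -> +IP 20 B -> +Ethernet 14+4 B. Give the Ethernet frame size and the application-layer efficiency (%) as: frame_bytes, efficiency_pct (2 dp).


TCP segment = 1325 + 24 = 1349 B
IP packet = 1349 + 20 = 1369 B
Ethernet frame = 1369 + 14 + 4 = 1387 B
Efficiency = app / frame = 1325 / 1387 = 0.955299 = 95.5299% -> 95.53% (2 dp)

1387, 95.53


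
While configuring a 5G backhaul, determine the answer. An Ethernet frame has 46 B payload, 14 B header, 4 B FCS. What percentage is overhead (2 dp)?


Given: payload = 46 B, header = 14 B, trailer = 4 B
Overhead bytes = header + trailer = 14 + 4 = 18
Total frame = payload + overhead = 46 + 18 = 64
Overhead % = 18 / 64 * 100 = 28.1250% -> 28.13% (2 dp)

28.13


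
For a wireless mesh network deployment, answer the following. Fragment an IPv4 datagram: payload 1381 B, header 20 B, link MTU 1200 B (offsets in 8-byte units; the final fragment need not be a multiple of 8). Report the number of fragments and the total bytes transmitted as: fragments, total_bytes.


Max data per non-final fragment = floor((MTU - header)/8)*8 = floor((1200 - 20)/8)*8 = floor(1180/8)*8 = 1176 B
Final fragment needs no 8-byte alignment: it can carry up to MTU - header = 1180 B
Non-final fragments needed = ceil((payload - 1180) / 1176) = ceil(201/1176) = ceil(0.1709) = 1
Number of fragments = 1 + 1 = 2
Fragment sizes (data): 1 * 1176 B + 205 B (last, 205 <= 1180 OK)
Total bytes sent = payload + n_frags * header = 1381 + 2*20 = 1381 + 40 = 1421 B

2, 1421


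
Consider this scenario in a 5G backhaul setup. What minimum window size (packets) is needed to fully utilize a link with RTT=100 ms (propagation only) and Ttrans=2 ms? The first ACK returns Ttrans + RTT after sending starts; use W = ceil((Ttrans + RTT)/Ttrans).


Given: Ttrans = 2 ms, RTT = 100 ms (= 2 * Tprop, Tprop = 50 ms)
Time until first ACK returns = Ttrans + RTT = 2 + 100 = 102 ms
Need W * Ttrans >= Ttrans + RTT  ->  W >= (Ttrans + RTT) / Ttrans
(Ttrans + RTT) / Ttrans = 102 / 2 = 51
W_min = ceil(51) = 51

51


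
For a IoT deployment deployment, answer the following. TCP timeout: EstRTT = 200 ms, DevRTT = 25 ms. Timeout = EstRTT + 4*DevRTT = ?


Given: EstRTT = 200 ms, DevRTT = 25 ms
Timeout = EstRTT + 4 * DevRTT
4 * DevRTT = 4 * 25 = 100
Timeout = 200 + 100 = 300 ms

300


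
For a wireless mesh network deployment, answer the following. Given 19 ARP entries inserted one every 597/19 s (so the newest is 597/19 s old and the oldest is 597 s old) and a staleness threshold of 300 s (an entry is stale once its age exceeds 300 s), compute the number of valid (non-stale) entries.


Ages are k * 597/19 s for k = 1..19 (spacing = 31.4211 s).
Entry k is valid iff k * 597/19 <= 300 iff k <= 19 * 300 / 597 = 9.5477
n_valid = floor(9.5477) = 9
(n_stale = 19 - 9 = 10)

9


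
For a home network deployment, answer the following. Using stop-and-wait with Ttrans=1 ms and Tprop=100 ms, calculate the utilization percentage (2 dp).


Given: Ttrans = 1 ms, Tprop = 100 ms
RTT = 2 * Tprop = 2 * 100 = 200 ms
U = Ttrans / (Ttrans + RTT)
U = 1 / (1 + 200)
U = 1 / 201 = 0.004975
U% = 0.50%

0.50


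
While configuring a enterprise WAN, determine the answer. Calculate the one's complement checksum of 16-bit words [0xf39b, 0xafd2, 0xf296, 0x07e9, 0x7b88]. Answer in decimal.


Given words: [0xf39b, 0xafd2, 0xf296, 0x07e9, 0x7b88]
Step 1: Sum all words
Raw sum = 62363 + 45010 + 62102 + 2025 + 31624 = 203124
Step 2: Fold carry: (6516 + 3) = 6519
One's complement = ~6519 & 0xFFFF = 59016

59016


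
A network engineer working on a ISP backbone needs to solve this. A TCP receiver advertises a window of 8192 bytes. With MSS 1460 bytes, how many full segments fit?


Given: RWND = 8192 bytes, MSS = 1460 bytes
Full segments = floor(RWND / MSS)
Full segments = floor(8192 / 1460)
Full segments = floor(5.611) = 5

5


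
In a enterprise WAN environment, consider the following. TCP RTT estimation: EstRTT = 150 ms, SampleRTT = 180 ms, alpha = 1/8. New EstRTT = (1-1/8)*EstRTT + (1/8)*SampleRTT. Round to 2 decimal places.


Given: EstRTT = 150 ms, SampleRTT = 180 ms, alpha = 1/8
New EstRTT = (1 - alpha) * EstRTT + alpha * SampleRTT
(7/8) * 150 = 131.25
(1/8) * 180 = 22.5
New EstRTT = 131.25 + 22.5 = 153.75 ms -> 153.75 ms (2 dp)

153.75


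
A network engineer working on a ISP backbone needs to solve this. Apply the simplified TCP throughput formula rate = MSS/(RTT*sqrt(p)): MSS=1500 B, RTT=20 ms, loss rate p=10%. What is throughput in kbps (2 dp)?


Given: MSS = 1500 bytes, RTT = 20 ms, loss = 10%
RTT in seconds = 20 / 1000 = 0.02
Loss rate = 10% = 0.1
sqrt(loss) = sqrt(0.1) = 0.316227766017
Throughput (bytes/s) = 1500 / (0.02 * 0.316227766017) = 237170.8245
Throughput (kbps) = 237170.8245 * 8 / 1000 = 1897.366596 -> 1897.37 kbps (2 dp)

1897.37


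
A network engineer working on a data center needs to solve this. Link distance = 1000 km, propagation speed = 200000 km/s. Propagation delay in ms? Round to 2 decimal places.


Given: distance = 1000 km, speed = 200000 km/s
Delay = distance / speed = 1000 / 200000 seconds
Delay in ms = 1000 * 1000 / 200000
Delay = 5.0000 ms
Rounded to 2 dp = 5.00 ms

5.00


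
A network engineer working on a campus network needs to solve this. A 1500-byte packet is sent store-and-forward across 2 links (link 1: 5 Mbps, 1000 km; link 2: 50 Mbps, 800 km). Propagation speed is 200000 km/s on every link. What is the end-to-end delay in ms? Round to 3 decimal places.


Packet = 1500 bytes = 12000 bits. Store-and-forward: sum (t_trans + t_prop) per link.
Link 1: t_trans = 12000/(5*10^6) s = 2.4000 ms; t_prop = 1000/200000 s = 5.0000 ms; subtotal = 7.4000 ms
Link 2: t_trans = 12000/(50*10^6) s = 0.2400 ms; t_prop = 800/200000 s = 4.0000 ms; subtotal = 4.2400 ms
End-to-end = 7.4000 + 4.2400 = 11.6400 ms -> 11.640 ms (3 dp)

11.640


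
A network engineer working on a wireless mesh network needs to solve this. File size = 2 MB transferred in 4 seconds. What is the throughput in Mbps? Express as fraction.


Given: file = 2 MB, time = 4 s
File in Mb = 2 * 8 = 16 Mb
Throughput = 16 / 4 Mbps
Throughput = 4 Mbps

4


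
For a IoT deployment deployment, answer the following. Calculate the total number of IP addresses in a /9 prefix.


Given: CIDR prefix /9
Host bits = 32 - 9 = 23
Total addresses = 2^23 = 8388608

8388608


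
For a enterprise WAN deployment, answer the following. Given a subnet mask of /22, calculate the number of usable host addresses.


Given: subnet mask /22
Host bits = 32 - 22 = 10
Total addresses = 2^10 = 1024
Usable hosts = 1024 - 2 (network + broadcast) = 1022

1022


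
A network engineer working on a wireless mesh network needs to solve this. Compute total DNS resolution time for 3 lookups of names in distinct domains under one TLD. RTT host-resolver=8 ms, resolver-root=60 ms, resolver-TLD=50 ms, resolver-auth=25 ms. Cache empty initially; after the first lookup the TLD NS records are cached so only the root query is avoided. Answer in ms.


Lookup 1 (cold cache): local + root + TLD + auth = 8 + 60 + 50 + 25 = 143 ms
Lookups 2..3 (TLD NS cached -> skip root; new domain -> still ask TLD and auth): local + TLD + auth = 8 + 50 + 25 = 83 ms each
Remaining 2 lookups: 2 * 83 = 166 ms
Total = 143 + 166 = 309 ms

309


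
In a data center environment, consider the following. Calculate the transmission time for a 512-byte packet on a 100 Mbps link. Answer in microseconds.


Given: packet = 512 bytes, bandwidth = 100 Mbps
Packet in bits = 512 * 8 = 4096 bits
Bandwidth = 100 * 10^6 = 100000000 bps
Time = 4096 / 100000000 seconds
Time in us = 4096 * 10^6 / 100000000 = 40.96

40.96


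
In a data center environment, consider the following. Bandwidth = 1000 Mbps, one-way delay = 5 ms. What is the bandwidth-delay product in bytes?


Given: bandwidth = 1000 Mbps, delay = 5 ms
BDP in bits = 1000 * 10^6 * 5 / 1000
BDP in bits = 5000000
BDP in bytes = 5000000 / 8 = 625000

625000


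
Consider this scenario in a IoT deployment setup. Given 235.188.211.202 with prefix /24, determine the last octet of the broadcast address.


Given: IP = 235.188.211.202, prefix = /24
Host bits = 32 - 24 = 8
Network last octet = 202 AND mask = 0
Host part size = 2^8 - 1 = 255
Broadcast last octet = 0 OR 255 = 255

255


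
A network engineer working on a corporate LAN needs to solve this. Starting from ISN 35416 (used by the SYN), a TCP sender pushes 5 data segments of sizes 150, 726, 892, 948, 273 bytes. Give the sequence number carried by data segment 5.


The SYN occupies sequence number ISN = 35416, so the first data byte is ISN + 1 = 35417.
SEQ of data segment i = (ISN + 1) + sum of payload sizes of segments 1..i-1.
Segment 1: SEQ = 35417, payload = 150 bytes
Segment 2: SEQ = 35567, payload = 726 bytes
Segment 3: SEQ = 36293, payload = 892 bytes
Segment 4: SEQ = 37185, payload = 948 bytes
Segment 5: SEQ = 38133, payload = 273 bytes
SEQ of segment 5 = 35417 + 150 + 726 + 892 + 948 = 38133

38133


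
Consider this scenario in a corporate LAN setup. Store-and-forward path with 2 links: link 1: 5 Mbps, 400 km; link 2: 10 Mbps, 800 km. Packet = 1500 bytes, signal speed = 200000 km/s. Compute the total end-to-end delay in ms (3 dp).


Packet = 1500 bytes = 12000 bits. Store-and-forward: sum (t_trans + t_prop) per link.
Link 1: t_trans = 12000/(5*10^6) s = 2.4000 ms; t_prop = 400/200000 s = 2.0000 ms; subtotal = 4.4000 ms
Link 2: t_trans = 12000/(10*10^6) s = 1.2000 ms; t_prop = 800/200000 s = 4.0000 ms; subtotal = 5.2000 ms
End-to-end = 4.4000 + 5.2000 = 9.6000 ms -> 9.600 ms (3 dp)

9.600


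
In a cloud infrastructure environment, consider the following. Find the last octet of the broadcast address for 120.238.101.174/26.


Given: IP = 120.238.101.174, prefix = /26
Host bits = 32 - 26 = 6
Network last octet = 174 AND mask = 128
Host part size = 2^6 - 1 = 63
Broadcast last octet = 128 OR 63 = 191

191


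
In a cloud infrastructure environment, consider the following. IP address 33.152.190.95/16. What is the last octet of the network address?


Given: IP = 33.152.190.95, prefix = /16
Subnet mask = 255.255.0.0
Last octet of IP: 95
Last octet of mask: 0
Network last octet = 95 AND 0 = 0

0


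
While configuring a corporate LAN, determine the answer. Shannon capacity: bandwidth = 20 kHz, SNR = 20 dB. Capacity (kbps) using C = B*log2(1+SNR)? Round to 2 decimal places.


Given: B = 20 kHz, SNR = 20 dB
SNR linear = 10^(20/10) = 100
1 + SNR = 101
log2(101) = 6.6582114828
C = 20 * 1000 * 6.6582114828 = 133164.2297 bps
C = 133.164230 kbps -> 133.16 kbps (2 dp)

133.16


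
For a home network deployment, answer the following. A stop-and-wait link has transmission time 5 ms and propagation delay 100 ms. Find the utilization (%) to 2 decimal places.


Given: Ttrans = 5 ms, Tprop = 100 ms
RTT = 2 * Tprop = 2 * 100 = 200 ms
U = Ttrans / (Ttrans + RTT)
U = 5 / (5 + 200)
U = 5 / 205 = 0.02439
U% = 2.44%

2.44


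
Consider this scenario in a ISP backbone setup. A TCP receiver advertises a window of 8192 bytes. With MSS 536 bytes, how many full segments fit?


Given: RWND = 8192 bytes, MSS = 536 bytes
Full segments = floor(RWND / MSS)
Full segments = floor(8192 / 536)
Full segments = floor(15.2836) = 15

15


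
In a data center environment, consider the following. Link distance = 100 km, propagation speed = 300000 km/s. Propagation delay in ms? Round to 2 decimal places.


Given: distance = 100 km, speed = 300000 km/s
Delay = distance / speed = 100 / 300000 seconds
Delay in ms = 100 * 1000 / 300000
Delay = 0.3333 ms
Rounded to 2 dp = 0.33 ms

0.33


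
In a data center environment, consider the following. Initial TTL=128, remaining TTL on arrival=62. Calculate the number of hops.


Given: initial TTL = 128, received TTL = 62
Hops = initial TTL - received TTL
Hops = 128 - 62 = 66

66


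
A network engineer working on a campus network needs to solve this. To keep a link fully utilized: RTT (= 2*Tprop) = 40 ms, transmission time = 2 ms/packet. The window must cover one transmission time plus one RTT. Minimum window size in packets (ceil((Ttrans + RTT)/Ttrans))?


Given: Ttrans = 2 ms, RTT = 40 ms (= 2 * Tprop, Tprop = 20 ms)
Time until first ACK returns = Ttrans + RTT = 2 + 40 = 42 ms
Need W * Ttrans >= Ttrans + RTT  ->  W >= (Ttrans + RTT) / Ttrans
(Ttrans + RTT) / Ttrans = 42 / 2 = 21
W_min = ceil(21) = 21

21


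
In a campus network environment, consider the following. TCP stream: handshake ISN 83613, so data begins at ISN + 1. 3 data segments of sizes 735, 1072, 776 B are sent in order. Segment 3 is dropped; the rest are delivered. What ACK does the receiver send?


SYN uses sequence number 83613; first data byte = ISN + 1 = 83614.
Segment 1: SEQ = 83614, len = 735 B, covers [83614, 84348]
Segment 2: SEQ = 84349, len = 1072 B, covers [84349, 85420]
Segment 3: SEQ = 85421, len = 776 B, covers [85421, 86196] [LOST]
In-order data received: bytes [83614, 85420] (segments 1..2).
Segment 3 missing -> gap begins at byte 85421.
Cumulative ACK = next expected in-order byte = 83614 + 735 + 1072 = 85421

85421


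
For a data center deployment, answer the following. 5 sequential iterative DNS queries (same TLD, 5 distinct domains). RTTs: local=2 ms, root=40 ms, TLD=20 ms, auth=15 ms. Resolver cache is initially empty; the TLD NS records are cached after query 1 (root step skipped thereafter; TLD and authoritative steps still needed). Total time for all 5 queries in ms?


Lookup 1 (cold cache): local + root + TLD + auth = 2 + 40 + 20 + 15 = 77 ms
Lookups 2..5 (TLD NS cached -> skip root; new domain -> still ask TLD and auth): local + TLD + auth = 2 + 20 + 15 = 37 ms each
Remaining 4 lookups: 4 * 37 = 148 ms
Total = 77 + 148 = 225 ms

225


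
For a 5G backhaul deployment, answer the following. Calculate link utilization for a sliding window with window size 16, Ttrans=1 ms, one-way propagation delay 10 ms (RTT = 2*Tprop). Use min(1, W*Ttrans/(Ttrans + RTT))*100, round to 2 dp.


Given: W = 16, Ttrans = 1 ms, RTT = 20 ms (= 2 * Tprop, Tprop = 10 ms)
Cycle time = Ttrans + RTT = 1 + 20 = 21 ms (first packet sent until its ACK returns)
W * Ttrans = 16 * 1 = 16 ms of sending per cycle
W * Ttrans / (Ttrans + RTT) = 16 / 21 = 0.761905
U = min(1, 0.761905) = 0.761905
U% = 76.19%

76.19


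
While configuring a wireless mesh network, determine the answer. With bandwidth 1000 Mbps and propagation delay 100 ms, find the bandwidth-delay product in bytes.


Given: bandwidth = 1000 Mbps, delay = 100 ms
BDP in bits = 1000 * 10^6 * 100 / 1000
BDP in bits = 100000000
BDP in bytes = 100000000 / 8 = 12500000

12500000


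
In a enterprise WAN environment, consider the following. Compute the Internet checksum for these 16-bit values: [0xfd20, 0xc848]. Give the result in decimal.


Given words: [0xfd20, 0xc848]
Step 1: Sum all words
Raw sum = 64800 + 51272 = 116072
Step 2: Fold carry: (50536 + 1) = 50537
One's complement = ~50537 & 0xFFFF = 14998

14998


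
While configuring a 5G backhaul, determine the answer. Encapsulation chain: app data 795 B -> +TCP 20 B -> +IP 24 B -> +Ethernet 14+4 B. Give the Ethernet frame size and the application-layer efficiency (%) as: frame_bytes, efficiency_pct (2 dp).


TCP segment = 795 + 20 = 815 B
IP packet = 815 + 24 = 839 B
Ethernet frame = 839 + 14 + 4 = 857 B
Efficiency = app / frame = 795 / 857 = 0.927655 = 92.7655% -> 92.77% (2 dp)

857, 92.77


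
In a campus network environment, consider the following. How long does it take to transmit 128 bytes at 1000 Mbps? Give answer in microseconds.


Given: packet = 128 bytes, bandwidth = 1000 Mbps
Packet in bits = 128 * 8 = 1024 bits
Bandwidth = 1000 * 10^6 = 1000000000 bps
Time = 1024 / 1000000000 seconds
Time in us = 1024 * 10^6 / 1000000000 = 1.024

1.024


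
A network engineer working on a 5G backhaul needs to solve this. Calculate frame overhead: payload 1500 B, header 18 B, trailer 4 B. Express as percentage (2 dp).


Given: payload = 1500 B, header = 18 B, trailer = 4 B
Overhead bytes = header + trailer = 18 + 4 = 22
Total frame = payload + overhead = 1500 + 22 = 1522
Overhead % = 22 / 1522 * 100 = 1.4455% -> 1.45% (2 dp)

1.45


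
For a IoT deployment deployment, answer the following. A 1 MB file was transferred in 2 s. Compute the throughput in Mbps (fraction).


Given: file = 1 MB, time = 2 s
File in Mb = 1 * 8 = 8 Mb
Throughput = 8 / 2 Mbps
Throughput = 4 Mbps

4


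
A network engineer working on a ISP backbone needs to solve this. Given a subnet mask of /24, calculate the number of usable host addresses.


Given: subnet mask /24
Host bits = 32 - 24 = 8
Total addresses = 2^8 = 256
Usable hosts = 256 - 2 (network + broadcast) = 254

254


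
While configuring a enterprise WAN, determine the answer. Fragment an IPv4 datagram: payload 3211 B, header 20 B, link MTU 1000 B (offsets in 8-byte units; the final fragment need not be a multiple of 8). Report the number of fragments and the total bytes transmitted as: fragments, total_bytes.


Max data per non-final fragment = floor((MTU - header)/8)*8 = floor((1000 - 20)/8)*8 = floor(980/8)*8 = 976 B
Final fragment needs no 8-byte alignment: it can carry up to MTU - header = 980 B
Non-final fragments needed = ceil((payload - 980) / 976) = ceil(2231/976) = ceil(2.2859) = 3
Number of fragments = 3 + 1 = 4
Fragment sizes (data): 3 * 976 B + 283 B (last, 283 <= 980 OK)
Total bytes sent = payload + n_frags * header = 3211 + 4*20 = 3211 + 80 = 3291 B

4, 3291


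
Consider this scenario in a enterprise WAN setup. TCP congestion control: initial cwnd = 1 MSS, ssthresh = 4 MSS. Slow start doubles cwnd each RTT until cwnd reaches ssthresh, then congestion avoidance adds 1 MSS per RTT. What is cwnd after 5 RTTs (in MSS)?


RTT 0: cwnd = 1 MSS (initial)
RTT 1: cwnd = 2 MSS (slow start, doubled)
RTT 2: cwnd = 4 MSS (slow start, doubled)
RTT 3: cwnd = 5 MSS (congestion avoidance, +1)
RTT 4: cwnd = 6 MSS (congestion avoidance, +1)
RTT 5: cwnd = 7 MSS (congestion avoidance, +1)

7


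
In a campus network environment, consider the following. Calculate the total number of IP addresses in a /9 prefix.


Given: CIDR prefix /9
Host bits = 32 - 9 = 23
Total addresses = 2^23 = 8388608

8388608


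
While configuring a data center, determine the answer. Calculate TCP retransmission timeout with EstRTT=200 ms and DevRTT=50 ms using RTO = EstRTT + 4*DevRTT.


Given: EstRTT = 200 ms, DevRTT = 50 ms
Timeout = EstRTT + 4 * DevRTT
4 * DevRTT = 4 * 50 = 200
Timeout = 200 + 200 = 400 ms

400


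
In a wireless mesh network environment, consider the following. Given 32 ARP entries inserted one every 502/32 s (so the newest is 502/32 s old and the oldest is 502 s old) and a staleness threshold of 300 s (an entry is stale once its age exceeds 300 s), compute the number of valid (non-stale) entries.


Ages are k * 502/32 s for k = 1..32 (spacing = 15.6875 s).
Entry k is valid iff k * 502/32 <= 300 iff k <= 32 * 300 / 502 = 19.1235
n_valid = floor(19.1235) = 19
(n_stale = 32 - 19 = 13)

19


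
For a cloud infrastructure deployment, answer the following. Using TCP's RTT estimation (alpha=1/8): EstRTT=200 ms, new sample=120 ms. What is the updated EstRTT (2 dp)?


Given: EstRTT = 200 ms, SampleRTT = 120 ms, alpha = 1/8
New EstRTT = (1 - alpha) * EstRTT + alpha * SampleRTT
(7/8) * 200 = 175
(1/8) * 120 = 15
New EstRTT = 175 + 15 = 190 ms -> 190.00 ms (2 dp)

190.00


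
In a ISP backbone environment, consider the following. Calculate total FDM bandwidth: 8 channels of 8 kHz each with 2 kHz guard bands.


Given: 8 channels, 8 kHz each, guard = 2 kHz
Channel bandwidth = 8 * 8 = 64 kHz
Guard bands = 7 gaps * 2 kHz = 14 kHz
Total = 64 + 14 = 78 kHz

78


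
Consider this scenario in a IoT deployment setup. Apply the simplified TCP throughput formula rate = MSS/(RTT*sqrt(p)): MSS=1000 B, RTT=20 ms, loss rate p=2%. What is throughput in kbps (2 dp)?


Given: MSS = 1000 bytes, RTT = 20 ms, loss = 2%
RTT in seconds = 20 / 1000 = 0.02
Loss rate = 2% = 0.02
sqrt(loss) = sqrt(0.02) = 0.141421356237
Throughput (bytes/s) = 1000 / (0.02 * 0.141421356237) = 353553.3906
Throughput (kbps) = 353553.3906 * 8 / 1000 = 2828.427125 -> 2828.43 kbps (2 dp)

2828.43


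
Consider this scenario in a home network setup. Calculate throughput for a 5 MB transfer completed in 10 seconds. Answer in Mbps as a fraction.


Given: file = 5 MB, time = 10 s
File in Mb = 5 * 8 = 40 Mb
Throughput = 40 / 10 Mbps
Throughput = 4 Mbps

4


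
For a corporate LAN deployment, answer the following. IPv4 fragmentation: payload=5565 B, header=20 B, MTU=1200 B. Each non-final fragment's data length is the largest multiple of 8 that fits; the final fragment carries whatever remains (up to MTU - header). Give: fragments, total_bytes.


Max data per non-final fragment = floor((MTU - header)/8)*8 = floor((1200 - 20)/8)*8 = floor(1180/8)*8 = 1176 B
Final fragment needs no 8-byte alignment: it can carry up to MTU - header = 1180 B
Non-final fragments needed = ceil((payload - 1180) / 1176) = ceil(4385/1176) = ceil(3.7287) = 4
Number of fragments = 4 + 1 = 5
Fragment sizes (data): 4 * 1176 B + 861 B (last, 861 <= 1180 OK)
Total bytes sent = payload + n_frags * header = 5565 + 5*20 = 5565 + 100 = 5665 B

5, 5665


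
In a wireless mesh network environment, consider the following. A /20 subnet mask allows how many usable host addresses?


Given: subnet mask /20
Host bits = 32 - 20 = 12
Total addresses = 2^12 = 4096
Usable hosts = 4096 - 2 (network + broadcast) = 4094

4094


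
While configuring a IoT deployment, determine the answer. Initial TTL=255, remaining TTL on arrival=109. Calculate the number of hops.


Given: initial TTL = 255, received TTL = 109
Hops = initial TTL - received TTL
Hops = 255 - 109 = 146

146


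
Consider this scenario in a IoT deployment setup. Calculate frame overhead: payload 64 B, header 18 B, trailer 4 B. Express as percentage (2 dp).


Given: payload = 64 B, header = 18 B, trailer = 4 B
Overhead bytes = header + trailer = 18 + 4 = 22
Total frame = payload + overhead = 64 + 22 = 86
Overhead % = 22 / 86 * 100 = 25.5814% -> 25.58% (2 dp)

25.58


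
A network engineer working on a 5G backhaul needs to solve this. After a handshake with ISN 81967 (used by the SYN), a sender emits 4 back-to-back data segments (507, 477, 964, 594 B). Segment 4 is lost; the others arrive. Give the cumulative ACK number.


SYN uses sequence number 81967; first data byte = ISN + 1 = 81968.
Segment 1: SEQ = 81968, len = 507 B, covers [81968, 82474]
Segment 2: SEQ = 82475, len = 477 B, covers [82475, 82951]
Segment 3: SEQ = 82952, len = 964 B, covers [82952, 83915]
Segment 4: SEQ = 83916, len = 594 B, covers [83916, 84509] [LOST]
In-order data received: bytes [81968, 83915] (segments 1..3).
Segment 4 missing -> gap begins at byte 83916.
Cumulative ACK = next expected in-order byte = 81968 + 507 + 477 + 964 = 83916

83916


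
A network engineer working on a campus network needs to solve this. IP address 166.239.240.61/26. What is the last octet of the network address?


Given: IP = 166.239.240.61, prefix = /26
Subnet mask = 255.255.255.192
Last octet of IP: 61
Last octet of mask: 192
Network last octet = 61 AND 192 = 0

0


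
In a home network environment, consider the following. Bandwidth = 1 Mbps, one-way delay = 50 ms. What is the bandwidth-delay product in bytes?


Given: bandwidth = 1 Mbps, delay = 50 ms
BDP in bits = 1 * 10^6 * 50 / 1000
BDP in bits = 50000
BDP in bytes = 50000 / 8 = 6250

6250


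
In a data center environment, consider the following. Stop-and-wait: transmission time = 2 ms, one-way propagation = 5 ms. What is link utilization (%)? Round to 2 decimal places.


Given: Ttrans = 2 ms, Tprop = 5 ms
RTT = 2 * Tprop = 2 * 5 = 10 ms
U = Ttrans / (Ttrans + RTT)
U = 2 / (2 + 10)
U = 2 / 12 = 0.166667
U% = 16.67%

16.67


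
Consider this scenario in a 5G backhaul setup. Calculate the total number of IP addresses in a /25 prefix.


Given: CIDR prefix /25
Host bits = 32 - 25 = 7
Total addresses = 2^7 = 128

128


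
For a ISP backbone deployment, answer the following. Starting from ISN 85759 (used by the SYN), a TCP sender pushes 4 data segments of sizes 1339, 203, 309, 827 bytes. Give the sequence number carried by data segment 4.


The SYN occupies sequence number ISN = 85759, so the first data byte is ISN + 1 = 85760.
SEQ of data segment i = (ISN + 1) + sum of payload sizes of segments 1..i-1.
Segment 1: SEQ = 85760, payload = 1339 bytes
Segment 2: SEQ = 87099, payload = 203 bytes
Segment 3: SEQ = 87302, payload = 309 bytes
Segment 4: SEQ = 87611, payload = 827 bytes
SEQ of segment 4 = 85760 + 1339 + 203 + 309 = 87611

87611


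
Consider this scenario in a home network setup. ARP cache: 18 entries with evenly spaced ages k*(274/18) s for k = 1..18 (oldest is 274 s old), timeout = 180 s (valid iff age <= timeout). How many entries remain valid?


Ages are k * 274/18 s for k = 1..18 (spacing = 15.2222 s).
Entry k is valid iff k * 274/18 <= 180 iff k <= 18 * 180 / 274 = 11.8248
n_valid = floor(11.8248) = 11
(n_stale = 18 - 11 = 7)

11


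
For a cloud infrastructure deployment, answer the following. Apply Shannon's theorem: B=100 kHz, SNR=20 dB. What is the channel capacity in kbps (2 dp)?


Given: B = 100 kHz, SNR = 20 dB
SNR linear = 10^(20/10) = 100
1 + SNR = 101
log2(101) = 6.6582114828
C = 100 * 1000 * 6.6582114828 = 665821.1483 bps
C = 665.821148 kbps -> 665.82 kbps (2 dp)

665.82


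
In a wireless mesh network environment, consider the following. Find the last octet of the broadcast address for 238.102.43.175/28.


Given: IP = 238.102.43.175, prefix = /28
Host bits = 32 - 28 = 4
Network last octet = 175 AND mask = 160
Host part size = 2^4 - 1 = 15
Broadcast last octet = 160 OR 15 = 175

175


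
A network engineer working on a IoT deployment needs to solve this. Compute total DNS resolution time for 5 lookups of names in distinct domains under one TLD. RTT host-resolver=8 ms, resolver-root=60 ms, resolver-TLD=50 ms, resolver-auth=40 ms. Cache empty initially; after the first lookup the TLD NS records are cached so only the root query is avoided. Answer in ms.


Lookup 1 (cold cache): local + root + TLD + auth = 8 + 60 + 50 + 40 = 158 ms
Lookups 2..5 (TLD NS cached -> skip root; new domain -> still ask TLD and auth): local + TLD + auth = 8 + 50 + 40 = 98 ms each
Remaining 4 lookups: 4 * 98 = 392 ms
Total = 158 + 392 = 550 ms

550


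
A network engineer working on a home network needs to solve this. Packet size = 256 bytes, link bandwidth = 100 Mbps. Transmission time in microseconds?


Given: packet = 256 bytes, bandwidth = 100 Mbps
Packet in bits = 256 * 8 = 2048 bits
Bandwidth = 100 * 10^6 = 100000000 bps
Time = 2048 / 100000000 seconds
Time in us = 2048 * 10^6 / 100000000 = 20.48

20.48


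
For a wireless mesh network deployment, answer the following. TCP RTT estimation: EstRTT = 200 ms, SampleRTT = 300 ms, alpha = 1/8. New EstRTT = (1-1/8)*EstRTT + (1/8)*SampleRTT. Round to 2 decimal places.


Given: EstRTT = 200 ms, SampleRTT = 300 ms, alpha = 1/8
New EstRTT = (1 - alpha) * EstRTT + alpha * SampleRTT
(7/8) * 200 = 175
(1/8) * 300 = 37.5
New EstRTT = 175 + 37.5 = 212.5 ms -> 212.50 ms (2 dp)

212.50


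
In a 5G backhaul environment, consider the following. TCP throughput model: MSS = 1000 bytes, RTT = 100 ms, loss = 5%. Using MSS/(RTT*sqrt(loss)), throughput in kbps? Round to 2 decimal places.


Given: MSS = 1000 bytes, RTT = 100 ms, loss = 5%
RTT in seconds = 100 / 1000 = 0.1
Loss rate = 5% = 0.05
sqrt(loss) = sqrt(0.05) = 0.223606797750
Throughput (bytes/s) = 1000 / (0.1 * 0.223606797750) = 44721.3595
Throughput (kbps) = 44721.3595 * 8 / 1000 = 357.770876 -> 357.77 kbps (2 dp)

357.77


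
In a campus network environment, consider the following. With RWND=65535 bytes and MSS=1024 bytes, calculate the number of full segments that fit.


Given: RWND = 65535 bytes, MSS = 1024 bytes
Full segments = floor(RWND / MSS)
Full segments = floor(65535 / 1024)
Full segments = floor(63.999) = 63

63


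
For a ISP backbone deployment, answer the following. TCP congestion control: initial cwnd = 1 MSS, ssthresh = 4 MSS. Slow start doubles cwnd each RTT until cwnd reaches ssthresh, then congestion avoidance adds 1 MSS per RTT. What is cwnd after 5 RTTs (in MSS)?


RTT 0: cwnd = 1 MSS (initial)
RTT 1: cwnd = 2 MSS (slow start, doubled)
RTT 2: cwnd = 4 MSS (slow start, doubled)
RTT 3: cwnd = 5 MSS (congestion avoidance, +1)
RTT 4: cwnd = 6 MSS (congestion avoidance, +1)
RTT 5: cwnd = 7 MSS (congestion avoidance, +1)

7


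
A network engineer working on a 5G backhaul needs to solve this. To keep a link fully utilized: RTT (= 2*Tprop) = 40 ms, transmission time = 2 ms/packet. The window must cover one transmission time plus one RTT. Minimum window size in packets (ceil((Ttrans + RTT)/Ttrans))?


Given: Ttrans = 2 ms, RTT = 40 ms (= 2 * Tprop, Tprop = 20 ms)
Time until first ACK returns = Ttrans + RTT = 2 + 40 = 42 ms
Need W * Ttrans >= Ttrans + RTT  ->  W >= (Ttrans + RTT) / Ttrans
(Ttrans + RTT) / Ttrans = 42 / 2 = 21
W_min = ceil(21) = 21

21


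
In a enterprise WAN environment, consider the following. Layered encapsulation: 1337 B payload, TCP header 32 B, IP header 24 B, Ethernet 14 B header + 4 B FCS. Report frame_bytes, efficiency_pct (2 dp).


TCP segment = 1337 + 32 = 1369 B
IP packet = 1369 + 24 = 1393 B
Ethernet frame = 1393 + 14 + 4 = 1411 B
Efficiency = app / frame = 1337 / 1411 = 0.947555 = 94.7555% -> 94.76% (2 dp)

1411, 94.76


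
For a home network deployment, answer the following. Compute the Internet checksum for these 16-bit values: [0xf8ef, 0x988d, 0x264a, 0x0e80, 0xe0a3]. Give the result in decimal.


Given words: [0xf8ef, 0x988d, 0x264a, 0x0e80, 0xe0a3]
Step 1: Sum all words
Raw sum = 63727 + 39053 + 9802 + 3712 + 57507 = 173801
Step 2: Fold carry: (42729 + 2) = 42731
One's complement = ~42731 & 0xFFFF = 22804

22804


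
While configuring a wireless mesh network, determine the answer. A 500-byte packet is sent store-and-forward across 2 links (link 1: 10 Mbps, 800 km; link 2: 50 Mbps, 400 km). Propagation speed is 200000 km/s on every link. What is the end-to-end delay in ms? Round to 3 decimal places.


Packet = 500 bytes = 4000 bits. Store-and-forward: sum (t_trans + t_prop) per link.
Link 1: t_trans = 4000/(10*10^6) s = 0.4000 ms; t_prop = 800/200000 s = 4.0000 ms; subtotal = 4.4000 ms
Link 2: t_trans = 4000/(50*10^6) s = 0.0800 ms; t_prop = 400/200000 s = 2.0000 ms; subtotal = 2.0800 ms
End-to-end = 4.4000 + 2.0800 = 6.4800 ms -> 6.480 ms (3 dp)

6.480


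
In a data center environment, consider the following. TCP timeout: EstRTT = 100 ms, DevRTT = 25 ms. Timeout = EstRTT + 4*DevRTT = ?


Given: EstRTT = 100 ms, DevRTT = 25 ms
Timeout = EstRTT + 4 * DevRTT
4 * DevRTT = 4 * 25 = 100
Timeout = 100 + 100 = 200 ms

200


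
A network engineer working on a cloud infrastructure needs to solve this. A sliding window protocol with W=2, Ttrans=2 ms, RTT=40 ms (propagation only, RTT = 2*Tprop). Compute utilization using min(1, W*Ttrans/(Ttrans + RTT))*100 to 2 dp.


Given: W = 2, Ttrans = 2 ms, RTT = 40 ms (= 2 * Tprop, Tprop = 20 ms)
Cycle time = Ttrans + RTT = 2 + 40 = 42 ms (first packet sent until its ACK returns)
W * Ttrans = 2 * 2 = 4 ms of sending per cycle
W * Ttrans / (Ttrans + RTT) = 4 / 42 = 0.095238
U = min(1, 0.095238) = 0.095238
U% = 9.52%

9.52


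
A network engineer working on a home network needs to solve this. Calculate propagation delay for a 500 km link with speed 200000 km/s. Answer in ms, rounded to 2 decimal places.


Given: distance = 500 km, speed = 200000 km/s
Delay = distance / speed = 500 / 200000 seconds
Delay in ms = 500 * 1000 / 200000
Delay = 2.5000 ms
Rounded to 2 dp = 2.50 ms

2.50


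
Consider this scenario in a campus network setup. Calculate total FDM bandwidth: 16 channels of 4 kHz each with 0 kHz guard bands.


Given: 16 channels, 4 kHz each, guard = 0 kHz
Channel bandwidth = 16 * 4 = 64 kHz
Guard bands = 15 gaps * 0 kHz = 0 kHz
Total = 64 + 0 = 64 kHz

64


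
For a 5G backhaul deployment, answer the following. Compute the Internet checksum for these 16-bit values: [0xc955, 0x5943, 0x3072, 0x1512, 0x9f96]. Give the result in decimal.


Given words: [0xc955, 0x5943, 0x3072, 0x1512, 0x9f96]
Step 1: Sum all words
Raw sum = 51541 + 22851 + 12402 + 5394 + 40854 = 133042
Step 2: Fold carry: (1970 + 2) = 1972
One's complement = ~1972 & 0xFFFF = 63563

63563


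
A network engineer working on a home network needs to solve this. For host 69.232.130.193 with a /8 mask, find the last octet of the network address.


Given: IP = 69.232.130.193, prefix = /8
Subnet mask = 255.0.0.0
Last octet of IP: 193
Last octet of mask: 0
Network last octet = 193 AND 0 = 0

0


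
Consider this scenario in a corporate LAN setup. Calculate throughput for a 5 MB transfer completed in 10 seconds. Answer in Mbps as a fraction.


Given: file = 5 MB, time = 10 s
File in Mb = 5 * 8 = 40 Mb
Throughput = 40 / 10 Mbps
Throughput = 4 Mbps

4


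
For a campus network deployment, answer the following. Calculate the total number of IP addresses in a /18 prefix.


Given: CIDR prefix /18
Host bits = 32 - 18 = 14
Total addresses = 2^14 = 16384

16384


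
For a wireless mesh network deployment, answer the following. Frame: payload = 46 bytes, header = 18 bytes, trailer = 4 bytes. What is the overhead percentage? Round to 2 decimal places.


Given: payload = 46 B, header = 18 B, trailer = 4 B
Overhead bytes = header + trailer = 18 + 4 = 22
Total frame = payload + overhead = 46 + 22 = 68
Overhead % = 22 / 68 * 100 = 32.3529% -> 32.35% (2 dp)

32.35


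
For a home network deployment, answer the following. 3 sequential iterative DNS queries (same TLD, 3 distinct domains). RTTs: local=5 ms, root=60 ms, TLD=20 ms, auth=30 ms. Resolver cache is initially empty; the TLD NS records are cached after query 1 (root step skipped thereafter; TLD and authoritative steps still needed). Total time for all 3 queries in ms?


Lookup 1 (cold cache): local + root + TLD + auth = 5 + 60 + 20 + 30 = 115 ms
Lookups 2..3 (TLD NS cached -> skip root; new domain -> still ask TLD and auth): local + TLD + auth = 5 + 20 + 30 = 55 ms each
Remaining 2 lookups: 2 * 55 = 110 ms
Total = 115 + 110 = 225 ms

225


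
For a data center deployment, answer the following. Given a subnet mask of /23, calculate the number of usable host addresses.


Given: subnet mask /23
Host bits = 32 - 23 = 9
Total addresses = 2^9 = 512
Usable hosts = 512 - 2 (network + broadcast) = 510

510


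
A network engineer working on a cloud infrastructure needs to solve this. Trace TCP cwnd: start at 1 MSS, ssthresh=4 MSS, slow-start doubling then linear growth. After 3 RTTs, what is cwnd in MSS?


RTT 0: cwnd = 1 MSS (initial)
RTT 1: cwnd = 2 MSS (slow start, doubled)
RTT 2: cwnd = 4 MSS (slow start, doubled)
RTT 3: cwnd = 5 MSS (congestion avoidance, +1)

5


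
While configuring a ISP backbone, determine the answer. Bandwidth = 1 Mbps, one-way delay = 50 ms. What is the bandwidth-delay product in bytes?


Given: bandwidth = 1 Mbps, delay = 50 ms
BDP in bits = 1 * 10^6 * 50 / 1000
BDP in bits = 50000
BDP in bytes = 50000 / 8 = 6250

6250


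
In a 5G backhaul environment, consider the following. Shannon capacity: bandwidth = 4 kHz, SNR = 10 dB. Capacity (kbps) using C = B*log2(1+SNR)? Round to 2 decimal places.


Given: B = 4 kHz, SNR = 10 dB
SNR linear = 10^(10/10) = 10
1 + SNR = 11
log2(11) = 3.4594316186
C = 4 * 1000 * 3.4594316186 = 13837.7265 bps
C = 13.837726 kbps -> 13.84 kbps (2 dp)

13.84


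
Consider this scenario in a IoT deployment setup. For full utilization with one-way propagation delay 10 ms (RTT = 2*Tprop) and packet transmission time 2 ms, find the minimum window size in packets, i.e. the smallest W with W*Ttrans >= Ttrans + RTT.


Given: Ttrans = 2 ms, RTT = 20 ms (= 2 * Tprop, Tprop = 10 ms)
Time until first ACK returns = Ttrans + RTT = 2 + 20 = 22 ms
Need W * Ttrans >= Ttrans + RTT  ->  W >= (Ttrans + RTT) / Ttrans
(Ttrans + RTT) / Ttrans = 22 / 2 = 11
W_min = ceil(11) = 11

11


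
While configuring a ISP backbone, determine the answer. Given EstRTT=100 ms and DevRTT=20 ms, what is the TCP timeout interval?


Given: EstRTT = 100 ms, DevRTT = 20 ms
Timeout = EstRTT + 4 * DevRTT
4 * DevRTT = 4 * 20 = 80
Timeout = 100 + 80 = 180 ms

180
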